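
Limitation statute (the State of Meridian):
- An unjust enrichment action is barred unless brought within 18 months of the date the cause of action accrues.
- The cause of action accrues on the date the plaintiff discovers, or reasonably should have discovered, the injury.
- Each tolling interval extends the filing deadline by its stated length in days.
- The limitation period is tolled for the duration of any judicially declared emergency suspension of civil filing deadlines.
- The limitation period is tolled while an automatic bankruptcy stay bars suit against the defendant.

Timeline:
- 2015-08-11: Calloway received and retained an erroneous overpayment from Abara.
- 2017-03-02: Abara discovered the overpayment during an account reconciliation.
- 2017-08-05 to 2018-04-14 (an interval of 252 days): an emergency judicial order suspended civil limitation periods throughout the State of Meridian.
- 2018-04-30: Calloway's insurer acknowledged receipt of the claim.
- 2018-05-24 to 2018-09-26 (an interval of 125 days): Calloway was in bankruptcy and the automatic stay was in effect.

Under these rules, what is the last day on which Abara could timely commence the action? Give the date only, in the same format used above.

2019-09-14

The claim did not accrue until Abara discovered the injury on 2017-03-02; the 2015-08-11 act date does not start the clock under the stated rule.
The untolled deadline — 18 months after 2017-03-02 — is 2018-09-02.
The period was tolled for 252 days by the emergency suspension of filing deadlines (2017-08-05 to 2018-04-14), pushing the deadline to 2019-05-12.
Because the automatic bankruptcy stay ran from 2018-05-24 to 2018-09-26, the deadline is extended by 125 days to 2019-09-14.
The other events in the timeline have no effect on the limitation period under the stated rules.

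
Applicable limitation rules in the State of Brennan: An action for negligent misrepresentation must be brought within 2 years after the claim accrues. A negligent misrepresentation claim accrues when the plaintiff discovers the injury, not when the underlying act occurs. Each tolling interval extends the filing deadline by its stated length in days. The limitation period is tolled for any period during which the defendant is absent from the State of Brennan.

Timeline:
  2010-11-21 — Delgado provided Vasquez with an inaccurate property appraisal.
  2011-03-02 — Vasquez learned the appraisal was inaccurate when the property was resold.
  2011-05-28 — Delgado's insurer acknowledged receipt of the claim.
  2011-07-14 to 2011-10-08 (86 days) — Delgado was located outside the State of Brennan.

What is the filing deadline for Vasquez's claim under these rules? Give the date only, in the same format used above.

Accrual is tied to discovery, so the period began on 2011-03-02 rather than on 2010-11-21 when the act occurred.
Adding the 2 years base period to 2011-03-02 gives a deadline of 2013-03-02, before any tolling.
The defendant's absence from the jurisdiction from 2011-07-14 to 2011-10-08 tolled the period for 86 days, extending the deadline to 2013-05-27.
The other events in the timeline have no effect on the limitation period under the stated rules.

2013-05-27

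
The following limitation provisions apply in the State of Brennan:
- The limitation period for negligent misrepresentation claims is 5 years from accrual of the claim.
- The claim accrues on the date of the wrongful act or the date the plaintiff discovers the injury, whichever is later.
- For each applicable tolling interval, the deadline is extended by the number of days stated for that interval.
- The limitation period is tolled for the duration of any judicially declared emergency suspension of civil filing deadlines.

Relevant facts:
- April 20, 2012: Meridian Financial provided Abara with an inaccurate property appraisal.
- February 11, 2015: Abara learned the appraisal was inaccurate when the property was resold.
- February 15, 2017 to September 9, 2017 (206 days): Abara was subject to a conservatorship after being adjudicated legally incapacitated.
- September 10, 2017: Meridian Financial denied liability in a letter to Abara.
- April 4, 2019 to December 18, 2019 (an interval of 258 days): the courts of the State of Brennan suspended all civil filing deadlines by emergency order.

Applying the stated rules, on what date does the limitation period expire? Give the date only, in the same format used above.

Taking the later of the act (April 20, 2012) and discovery (February 11, 2015), the claim accrued on February 11, 2015.
Adding the 5 years base period to February 11, 2015 gives a deadline of February 11, 2020, before any tolling.
The period was tolled for 258 days by the emergency suspension of filing deadlines (April 4, 2019 to December 18, 2019), pushing the deadline to October 26, 2020.
No stated provision tolls the period for the plaintiff's incapacity, so the interval from February 15, 2017 to September 9, 2017 has no effect on the deadline.
None of the other events listed affects the running of the period under the stated rules.

October 26, 2020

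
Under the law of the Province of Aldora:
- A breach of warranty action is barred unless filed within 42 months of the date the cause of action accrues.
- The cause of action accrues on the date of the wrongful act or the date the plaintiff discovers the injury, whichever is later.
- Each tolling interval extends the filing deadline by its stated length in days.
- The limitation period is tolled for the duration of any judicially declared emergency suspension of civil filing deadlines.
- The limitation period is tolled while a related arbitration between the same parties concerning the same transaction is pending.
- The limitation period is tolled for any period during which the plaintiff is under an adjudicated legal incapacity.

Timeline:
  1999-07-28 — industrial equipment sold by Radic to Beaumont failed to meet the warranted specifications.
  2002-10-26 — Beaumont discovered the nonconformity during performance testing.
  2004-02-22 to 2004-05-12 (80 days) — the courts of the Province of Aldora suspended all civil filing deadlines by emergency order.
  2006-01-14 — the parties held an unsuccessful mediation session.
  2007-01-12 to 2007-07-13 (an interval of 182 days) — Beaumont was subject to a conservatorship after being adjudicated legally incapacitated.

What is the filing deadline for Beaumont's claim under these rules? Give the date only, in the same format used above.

Taking the later of the act (1999-07-28) and discovery (2002-10-26), the claim accrued on 2002-10-26.
The untolled deadline — 42 months after 2002-10-26 — is 2006-04-26.
The period was tolled for 80 days by the emergency suspension of filing deadlines (2004-02-22 to 2004-05-12), pushing the deadline to 2006-07-15.
The plaintiff's legal incapacity starting 2007-01-12 came too late — the period had run on 2006-07-15 — and so does not extend the deadline.
None of the other events listed affects the running of the period under the stated rules.

2006-07-15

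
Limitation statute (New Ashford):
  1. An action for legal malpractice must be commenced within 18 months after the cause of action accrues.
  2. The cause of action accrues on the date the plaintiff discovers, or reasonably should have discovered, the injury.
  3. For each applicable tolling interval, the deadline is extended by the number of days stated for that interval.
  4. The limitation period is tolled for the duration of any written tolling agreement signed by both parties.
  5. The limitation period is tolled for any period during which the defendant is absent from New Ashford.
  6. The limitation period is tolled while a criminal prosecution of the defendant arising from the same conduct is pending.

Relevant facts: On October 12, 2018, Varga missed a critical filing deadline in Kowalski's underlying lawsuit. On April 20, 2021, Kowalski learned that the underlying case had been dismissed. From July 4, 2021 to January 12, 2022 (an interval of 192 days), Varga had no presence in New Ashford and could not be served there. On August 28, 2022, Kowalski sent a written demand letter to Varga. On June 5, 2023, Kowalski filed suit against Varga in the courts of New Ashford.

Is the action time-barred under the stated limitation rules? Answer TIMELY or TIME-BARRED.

Under the discovery rule, the claim accrued on April 20, 2021, when Kowalski discovered the injury — not on the October 12, 2018 date of the underlying act.
Adding the 18 months base period to April 20, 2021 gives a deadline of October 20, 2022, before any tolling.
Because the defendant's absence from the jurisdiction ran from July 4, 2021 to January 12, 2022, the deadline is extended by 192 days to April 30, 2023.
The other events in the timeline have no effect on the limitation period under the stated rules.
Filing on June 5, 2023 missed the April 30, 2023 deadline — the action is time-barred.

TIME-BARRED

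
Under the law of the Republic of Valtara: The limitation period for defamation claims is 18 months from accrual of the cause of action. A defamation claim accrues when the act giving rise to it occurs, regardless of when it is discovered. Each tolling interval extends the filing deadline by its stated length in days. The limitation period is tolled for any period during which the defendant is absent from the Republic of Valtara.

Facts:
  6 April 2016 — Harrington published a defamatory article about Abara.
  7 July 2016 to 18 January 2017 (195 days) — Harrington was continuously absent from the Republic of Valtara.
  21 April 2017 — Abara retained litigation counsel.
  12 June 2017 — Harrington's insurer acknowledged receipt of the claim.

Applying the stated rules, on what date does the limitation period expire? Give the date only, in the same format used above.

19 April 2018

The cause of action accrued on 6 April 2016, the date of the act.
18 months from 6 April 2016 is 6 October 2017.
Because the defendant's absence from the jurisdiction ran from 7 July 2016 to 18 January 2017, the deadline is extended by 195 days to 19 April 2018.
None of the other events listed affects the running of the period under the stated rules.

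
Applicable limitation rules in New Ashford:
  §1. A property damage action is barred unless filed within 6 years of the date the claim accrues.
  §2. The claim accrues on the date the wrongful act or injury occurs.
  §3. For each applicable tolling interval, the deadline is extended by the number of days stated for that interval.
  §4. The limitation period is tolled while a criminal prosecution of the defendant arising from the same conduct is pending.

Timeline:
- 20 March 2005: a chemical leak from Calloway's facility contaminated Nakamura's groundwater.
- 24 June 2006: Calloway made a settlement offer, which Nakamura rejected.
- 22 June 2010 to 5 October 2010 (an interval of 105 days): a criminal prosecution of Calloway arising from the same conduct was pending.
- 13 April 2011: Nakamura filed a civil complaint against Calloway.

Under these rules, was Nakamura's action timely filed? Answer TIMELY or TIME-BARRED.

TIMELY

The claim accrued on 20 March 2005, when the wrongful act occurred.
Adding the 6 years base period to 20 March 2005 gives a deadline of 20 March 2011, before any tolling.
Because the pending criminal prosecution ran from 22 June 2010 to 5 October 2010, the deadline is extended by 105 days to 3 July 2011.
The other events in the timeline have no effect on the limitation period under the stated rules.
The 13 April 2011 filing precedes the 3 July 2011 deadline; the claim is timely.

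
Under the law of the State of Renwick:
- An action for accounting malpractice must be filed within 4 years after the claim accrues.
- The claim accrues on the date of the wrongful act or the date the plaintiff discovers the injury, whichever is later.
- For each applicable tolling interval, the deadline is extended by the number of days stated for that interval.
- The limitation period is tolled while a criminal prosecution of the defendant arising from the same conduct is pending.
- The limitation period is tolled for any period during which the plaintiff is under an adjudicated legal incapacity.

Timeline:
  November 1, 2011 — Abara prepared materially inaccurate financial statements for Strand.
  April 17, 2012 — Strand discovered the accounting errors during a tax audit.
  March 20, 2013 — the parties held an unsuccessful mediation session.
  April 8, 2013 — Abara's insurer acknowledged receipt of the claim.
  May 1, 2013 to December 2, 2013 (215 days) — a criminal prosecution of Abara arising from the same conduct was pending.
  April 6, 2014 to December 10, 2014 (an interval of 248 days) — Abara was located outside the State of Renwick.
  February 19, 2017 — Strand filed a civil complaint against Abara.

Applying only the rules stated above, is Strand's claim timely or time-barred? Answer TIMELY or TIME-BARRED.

The claim accrued on April 17, 2012 — the later of the November 1, 2011 act and the April 17, 2012 discovery.
The untolled deadline — 4 years after April 17, 2012 — is April 17, 2016.
The period was tolled for 215 days by the pending criminal prosecution (May 1, 2013 to December 2, 2013), pushing the deadline to November 18, 2016.
The defendant's absence from the jurisdiction from April 6, 2014 to December 10, 2014 does not toll the period, because no stated rule makes the defendant's absence a tolling event.
The other events in the timeline have no effect on the limitation period under the stated rules.
Strand filed on February 19, 2017, after the November 18, 2016 deadline, so the action is time-barred.

TIME-BARRED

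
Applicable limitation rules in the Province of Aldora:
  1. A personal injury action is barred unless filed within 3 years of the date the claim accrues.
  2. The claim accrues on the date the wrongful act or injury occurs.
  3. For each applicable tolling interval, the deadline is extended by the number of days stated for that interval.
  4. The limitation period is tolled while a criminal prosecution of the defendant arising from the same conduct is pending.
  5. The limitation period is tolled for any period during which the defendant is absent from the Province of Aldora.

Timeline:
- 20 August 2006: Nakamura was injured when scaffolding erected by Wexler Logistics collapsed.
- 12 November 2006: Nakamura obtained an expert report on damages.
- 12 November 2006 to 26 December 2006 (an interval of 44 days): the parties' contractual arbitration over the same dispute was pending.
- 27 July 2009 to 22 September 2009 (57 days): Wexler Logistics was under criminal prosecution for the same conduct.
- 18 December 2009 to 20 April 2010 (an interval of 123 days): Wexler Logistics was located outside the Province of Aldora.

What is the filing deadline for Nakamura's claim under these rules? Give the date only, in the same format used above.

The claim accrued on 20 August 2006, when the wrongful act occurred.
3 years from 20 August 2006 is 20 August 2009.
The pending criminal prosecution from 27 July 2009 to 22 September 2009 tolled the period for 57 days, extending the deadline to 16 October 2009.
The defendant's absence from the jurisdiction from 18 December 2009 to 20 April 2010 began after the period had already run on 16 October 2009, so it has no tolling effect.
Although a pending arbitration ran from 12 November 2006 to 26 December 2006, the stated rules do not make that a tolling event, so it is disregarded.
Nothing else in the chronology tolls or restarts the period.

16 October 2009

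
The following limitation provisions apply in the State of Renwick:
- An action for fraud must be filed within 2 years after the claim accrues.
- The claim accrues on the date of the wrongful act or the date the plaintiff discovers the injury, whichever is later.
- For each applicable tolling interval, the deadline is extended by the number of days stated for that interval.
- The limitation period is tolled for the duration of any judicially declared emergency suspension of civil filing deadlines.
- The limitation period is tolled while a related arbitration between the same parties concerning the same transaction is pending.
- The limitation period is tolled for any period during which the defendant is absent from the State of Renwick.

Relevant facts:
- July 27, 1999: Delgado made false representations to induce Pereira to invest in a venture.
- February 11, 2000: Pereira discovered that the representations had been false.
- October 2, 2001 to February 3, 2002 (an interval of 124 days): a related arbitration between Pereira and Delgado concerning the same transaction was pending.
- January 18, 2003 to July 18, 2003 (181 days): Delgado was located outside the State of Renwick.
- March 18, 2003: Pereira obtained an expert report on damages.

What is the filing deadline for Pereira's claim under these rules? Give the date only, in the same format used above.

The claim accrued on February 11, 2000 — the later of the July 27, 1999 act and the February 11, 2000 discovery.
Adding the 2 years base period to February 11, 2000 gives a deadline of February 11, 2002, before any tolling.
The period was tolled for 124 days by the pending related arbitration (October 2, 2001 to February 3, 2002), pushing the deadline to June 15, 2002.
The defendant's absence from the jurisdiction starting January 18, 2003 came too late — the period had run on June 15, 2002 — and so does not extend the deadline.
None of the other events listed affects the running of the period under the stated rules.

June 15, 2002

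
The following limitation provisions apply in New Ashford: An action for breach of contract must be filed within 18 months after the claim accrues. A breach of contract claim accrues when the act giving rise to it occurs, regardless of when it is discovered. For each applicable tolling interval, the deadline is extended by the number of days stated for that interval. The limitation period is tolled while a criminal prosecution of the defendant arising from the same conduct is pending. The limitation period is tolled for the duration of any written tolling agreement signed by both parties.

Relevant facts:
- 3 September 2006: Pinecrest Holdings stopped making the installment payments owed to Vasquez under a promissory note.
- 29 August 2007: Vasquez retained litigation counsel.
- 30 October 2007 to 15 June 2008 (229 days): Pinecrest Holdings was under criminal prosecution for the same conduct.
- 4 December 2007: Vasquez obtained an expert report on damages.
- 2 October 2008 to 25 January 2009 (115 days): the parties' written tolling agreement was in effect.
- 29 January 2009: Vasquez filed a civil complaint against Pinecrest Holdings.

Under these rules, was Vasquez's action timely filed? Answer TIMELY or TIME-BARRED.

The claim accrued on 3 September 2006, the date of the act.
Adding the 18 months base period to 3 September 2006 gives a deadline of 3 March 2008, before any tolling.
The pending criminal prosecution from 30 October 2007 to 15 June 2008 tolled the period for 229 days, extending the deadline to 18 October 2008.
The written tolling agreement from 2 October 2008 to 25 January 2009 tolled the period for 115 days, extending the deadline to 10 February 2009.
Nothing else in the chronology tolls or restarts the period.
The 29 January 2009 filing precedes the 10 February 2009 deadline; the claim is timely.

TIMELY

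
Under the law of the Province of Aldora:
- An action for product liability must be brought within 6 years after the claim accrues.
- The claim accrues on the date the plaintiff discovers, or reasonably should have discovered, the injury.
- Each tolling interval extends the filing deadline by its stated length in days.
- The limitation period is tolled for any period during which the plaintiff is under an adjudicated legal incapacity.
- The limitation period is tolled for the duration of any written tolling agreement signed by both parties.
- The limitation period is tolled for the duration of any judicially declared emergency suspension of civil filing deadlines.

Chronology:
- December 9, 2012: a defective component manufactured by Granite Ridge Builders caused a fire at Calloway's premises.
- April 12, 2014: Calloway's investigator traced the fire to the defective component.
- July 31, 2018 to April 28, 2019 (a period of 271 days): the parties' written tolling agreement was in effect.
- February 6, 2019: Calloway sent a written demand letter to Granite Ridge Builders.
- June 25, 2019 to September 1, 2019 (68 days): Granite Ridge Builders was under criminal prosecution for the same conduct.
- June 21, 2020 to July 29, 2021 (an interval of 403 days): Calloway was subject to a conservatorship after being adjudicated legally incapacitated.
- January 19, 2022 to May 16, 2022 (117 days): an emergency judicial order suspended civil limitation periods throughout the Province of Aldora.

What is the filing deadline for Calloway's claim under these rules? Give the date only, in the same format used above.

June 12, 2022

The claim did not accrue until Calloway discovered the injury on April 12, 2014; the December 9, 2012 act date does not start the clock under the stated rule.
The untolled deadline — 6 years after April 12, 2014 — is April 12, 2020.
The period was tolled for 271 days by the written tolling agreement (July 31, 2018 to April 28, 2019), pushing the deadline to January 8, 2021.
Because the plaintiff's legal incapacity ran from June 21, 2020 to July 29, 2021, the deadline is extended by 403 days to February 15, 2022.
The emergency suspension of filing deadlines from January 19, 2022 to May 16, 2022 tolled the period for 117 days, extending the deadline to June 12, 2022.
Although a criminal prosecution ran from June 25, 2019 to September 1, 2019, the stated rules do not make that a tolling event, so it is disregarded.
None of the other events listed affects the running of the period under the stated rules.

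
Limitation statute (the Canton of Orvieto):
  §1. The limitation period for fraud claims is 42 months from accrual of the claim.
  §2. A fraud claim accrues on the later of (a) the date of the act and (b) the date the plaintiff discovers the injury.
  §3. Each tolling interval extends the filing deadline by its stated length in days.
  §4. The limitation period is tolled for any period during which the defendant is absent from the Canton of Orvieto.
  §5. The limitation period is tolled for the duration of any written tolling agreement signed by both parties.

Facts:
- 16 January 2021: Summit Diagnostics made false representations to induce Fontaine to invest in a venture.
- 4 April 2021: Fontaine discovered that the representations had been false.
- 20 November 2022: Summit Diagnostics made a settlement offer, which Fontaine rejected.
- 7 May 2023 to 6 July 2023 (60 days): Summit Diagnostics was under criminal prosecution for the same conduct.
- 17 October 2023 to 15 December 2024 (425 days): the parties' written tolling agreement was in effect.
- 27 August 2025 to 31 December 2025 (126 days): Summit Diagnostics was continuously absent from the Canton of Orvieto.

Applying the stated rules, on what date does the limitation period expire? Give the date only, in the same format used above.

The claim accrued on 4 April 2021 — the later of the 16 January 2021 act and the 4 April 2021 discovery.
Adding the 42 months base period to 4 April 2021 gives a deadline of 4 October 2024, before any tolling.
Because the written tolling agreement ran from 17 October 2023 to 15 December 2024, the deadline is extended by 425 days to 3 December 2025.
Because the defendant's absence from the jurisdiction ran from 27 August 2025 to 31 December 2025, the deadline is extended by 126 days to 8 April 2026.
Although a criminal prosecution ran from 7 May 2023 to 6 July 2023, the stated rules do not make that a tolling event, so it is disregarded.
Nothing else in the chronology tolls or restarts the period.

8 April 2026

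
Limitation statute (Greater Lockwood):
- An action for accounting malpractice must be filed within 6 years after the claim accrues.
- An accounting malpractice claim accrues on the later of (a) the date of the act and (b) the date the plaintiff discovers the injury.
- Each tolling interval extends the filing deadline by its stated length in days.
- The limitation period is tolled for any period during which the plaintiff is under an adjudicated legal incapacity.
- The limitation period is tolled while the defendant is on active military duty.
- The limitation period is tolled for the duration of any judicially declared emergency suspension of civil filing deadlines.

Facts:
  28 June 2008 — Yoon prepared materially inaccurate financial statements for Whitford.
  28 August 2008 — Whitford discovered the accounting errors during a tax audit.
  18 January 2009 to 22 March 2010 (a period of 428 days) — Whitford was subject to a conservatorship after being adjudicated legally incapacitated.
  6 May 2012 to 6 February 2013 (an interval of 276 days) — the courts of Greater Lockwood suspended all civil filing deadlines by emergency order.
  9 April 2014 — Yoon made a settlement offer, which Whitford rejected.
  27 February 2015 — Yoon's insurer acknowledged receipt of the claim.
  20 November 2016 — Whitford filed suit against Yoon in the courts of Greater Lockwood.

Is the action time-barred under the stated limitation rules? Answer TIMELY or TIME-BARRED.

TIME-BARRED

The claim accrued on 28 August 2008 — the later of the 28 June 2008 act and the 28 August 2008 discovery.
The untolled deadline — 6 years after 28 August 2008 — is 28 August 2014.
The period was tolled for 428 days by the plaintiff's legal incapacity (18 January 2009 to 22 March 2010), pushing the deadline to 30 October 2015.
Because the emergency suspension of filing deadlines ran from 6 May 2012 to 6 February 2013, the deadline is extended by 276 days to 1 August 2016.
Nothing else in the chronology tolls or restarts the period.
Filing on 20 November 2016 missed the 1 August 2016 deadline — the action is time-barred.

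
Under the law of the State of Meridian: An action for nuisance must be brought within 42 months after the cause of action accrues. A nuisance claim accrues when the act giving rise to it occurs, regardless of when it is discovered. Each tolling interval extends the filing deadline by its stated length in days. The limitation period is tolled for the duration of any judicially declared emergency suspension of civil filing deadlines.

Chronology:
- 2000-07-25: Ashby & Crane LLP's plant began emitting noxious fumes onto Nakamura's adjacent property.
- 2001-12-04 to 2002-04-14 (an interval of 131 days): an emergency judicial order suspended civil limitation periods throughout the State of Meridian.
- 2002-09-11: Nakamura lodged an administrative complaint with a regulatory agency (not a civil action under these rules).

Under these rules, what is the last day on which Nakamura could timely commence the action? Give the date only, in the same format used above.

The cause of action accrued on 2000-07-25, the date of the act.
42 months from 2000-07-25 is 2004-01-25.
The period was tolled for 131 days by the emergency suspension of filing deadlines (2001-12-04 to 2002-04-14), pushing the deadline to 2004-06-04.
Nothing else in the chronology tolls or restarts the period.

2004-06-04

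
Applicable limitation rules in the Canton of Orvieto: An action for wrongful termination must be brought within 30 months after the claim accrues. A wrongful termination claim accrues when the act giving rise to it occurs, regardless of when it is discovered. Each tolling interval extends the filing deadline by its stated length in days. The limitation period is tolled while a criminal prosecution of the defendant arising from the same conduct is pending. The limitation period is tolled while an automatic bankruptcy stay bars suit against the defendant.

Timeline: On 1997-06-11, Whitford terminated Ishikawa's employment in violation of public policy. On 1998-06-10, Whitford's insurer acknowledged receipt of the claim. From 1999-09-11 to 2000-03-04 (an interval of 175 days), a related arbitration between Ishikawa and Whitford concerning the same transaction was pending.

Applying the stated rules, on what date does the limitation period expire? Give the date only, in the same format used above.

The claim accrued on 1997-06-11, the date of the act.
30 months from 1997-06-11 is 1999-12-11.
Although a pending arbitration ran from 1999-09-11 to 2000-03-04, the stated rules do not make that a tolling event, so it is disregarded.
None of the other events listed affects the running of the period under the stated rules.

1999-12-11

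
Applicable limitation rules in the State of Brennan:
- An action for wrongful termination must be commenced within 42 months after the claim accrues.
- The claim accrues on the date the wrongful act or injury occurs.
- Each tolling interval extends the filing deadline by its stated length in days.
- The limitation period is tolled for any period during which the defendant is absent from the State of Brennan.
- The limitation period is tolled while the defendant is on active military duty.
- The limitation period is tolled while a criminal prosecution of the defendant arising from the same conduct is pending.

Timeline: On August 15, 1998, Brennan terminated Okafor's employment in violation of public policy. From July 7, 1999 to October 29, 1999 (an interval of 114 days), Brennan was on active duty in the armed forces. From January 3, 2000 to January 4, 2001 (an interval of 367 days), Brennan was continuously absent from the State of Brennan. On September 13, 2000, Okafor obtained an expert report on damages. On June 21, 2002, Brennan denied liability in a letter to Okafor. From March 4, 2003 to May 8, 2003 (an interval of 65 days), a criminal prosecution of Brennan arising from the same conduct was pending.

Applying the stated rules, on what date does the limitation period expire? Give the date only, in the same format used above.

August 15, 2003

The claim accrued on August 15, 1998, when the wrongful act occurred.
Adding the 42 months base period to August 15, 1998 gives a deadline of February 15, 2002, before any tolling.
The period was tolled for 114 days by the defendant's active military service (July 7, 1999 to October 29, 1999), pushing the deadline to June 9, 2002.
The defendant's absence from the jurisdiction from January 3, 2000 to January 4, 2001 tolled the period for 367 days, extending the deadline to June 11, 2003.
Because the pending criminal prosecution ran from March 4, 2003 to May 8, 2003, the deadline is extended by 65 days to August 15, 2003.
None of the other events listed affects the running of the period under the stated rules.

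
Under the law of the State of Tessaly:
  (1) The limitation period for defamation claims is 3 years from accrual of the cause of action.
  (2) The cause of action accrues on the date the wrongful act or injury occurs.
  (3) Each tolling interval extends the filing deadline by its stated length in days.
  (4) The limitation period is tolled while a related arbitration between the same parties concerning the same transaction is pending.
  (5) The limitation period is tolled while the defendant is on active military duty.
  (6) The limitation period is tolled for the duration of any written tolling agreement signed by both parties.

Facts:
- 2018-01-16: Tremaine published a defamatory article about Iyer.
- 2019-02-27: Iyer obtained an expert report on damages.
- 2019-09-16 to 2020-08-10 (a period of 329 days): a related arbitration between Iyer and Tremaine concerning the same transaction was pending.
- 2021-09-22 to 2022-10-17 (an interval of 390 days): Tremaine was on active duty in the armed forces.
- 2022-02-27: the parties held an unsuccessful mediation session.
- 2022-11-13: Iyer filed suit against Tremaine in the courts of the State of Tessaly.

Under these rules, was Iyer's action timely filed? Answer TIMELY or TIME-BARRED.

TIMELY

The cause of action accrued on 2018-01-16, the date of the act.
The untolled deadline — 3 years after 2018-01-16 — is 2021-01-16.
The period was tolled for 329 days by the pending related arbitration (2019-09-16 to 2020-08-10), pushing the deadline to 2021-12-11.
Because the defendant's active military service ran from 2021-09-22 to 2022-10-17, the deadline is extended by 390 days to 2023-01-05.
The other events in the timeline have no effect on the limitation period under the stated rules.
The 2022-11-13 filing precedes the 2023-01-05 deadline; the claim is timely.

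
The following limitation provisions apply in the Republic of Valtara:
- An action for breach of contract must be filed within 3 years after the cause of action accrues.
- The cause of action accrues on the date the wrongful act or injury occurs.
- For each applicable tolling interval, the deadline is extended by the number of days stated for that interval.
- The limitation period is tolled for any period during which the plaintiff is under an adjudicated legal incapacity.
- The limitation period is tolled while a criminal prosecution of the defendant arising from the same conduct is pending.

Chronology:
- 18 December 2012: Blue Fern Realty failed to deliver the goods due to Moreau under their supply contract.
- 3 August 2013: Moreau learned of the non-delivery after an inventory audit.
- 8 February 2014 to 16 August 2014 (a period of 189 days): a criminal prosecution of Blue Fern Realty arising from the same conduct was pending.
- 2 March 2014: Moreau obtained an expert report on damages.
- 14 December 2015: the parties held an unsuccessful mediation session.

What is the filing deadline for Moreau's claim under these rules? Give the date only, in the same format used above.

24 June 2016

Accrual is governed by the date of the act, so the period began to run on 18 December 2012; the later discovery on 3 August 2013 is irrelevant under the stated rule.
The untolled deadline — 3 years after 18 December 2012 — is 18 December 2015.
The pending criminal prosecution from 8 February 2014 to 16 August 2014 tolled the period for 189 days, extending the deadline to 24 June 2016.
None of the other events listed affects the running of the period under the stated rules.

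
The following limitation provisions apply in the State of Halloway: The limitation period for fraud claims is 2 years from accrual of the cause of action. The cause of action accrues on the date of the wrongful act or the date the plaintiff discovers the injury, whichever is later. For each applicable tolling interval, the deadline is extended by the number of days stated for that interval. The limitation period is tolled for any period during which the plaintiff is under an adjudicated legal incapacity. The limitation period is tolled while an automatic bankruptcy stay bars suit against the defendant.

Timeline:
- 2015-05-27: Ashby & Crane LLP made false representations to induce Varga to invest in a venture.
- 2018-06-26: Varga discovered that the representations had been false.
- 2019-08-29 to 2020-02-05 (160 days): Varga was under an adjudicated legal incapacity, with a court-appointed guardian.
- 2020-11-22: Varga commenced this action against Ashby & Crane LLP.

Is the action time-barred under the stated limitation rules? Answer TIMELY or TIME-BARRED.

TIMELY

Because discovery on 2018-06-26 post-dates the 2015-05-27 act, accrual under the later-of rule falls on 2018-06-26.
Adding the 2 years base period to 2018-06-26 gives a deadline of 2020-06-26, before any tolling.
Because the plaintiff's legal incapacity ran from 2019-08-29 to 2020-02-05, the deadline is extended by 160 days to 2020-12-03.
Filing on 2020-11-22 beat the 2020-12-03 deadline — the action is timely.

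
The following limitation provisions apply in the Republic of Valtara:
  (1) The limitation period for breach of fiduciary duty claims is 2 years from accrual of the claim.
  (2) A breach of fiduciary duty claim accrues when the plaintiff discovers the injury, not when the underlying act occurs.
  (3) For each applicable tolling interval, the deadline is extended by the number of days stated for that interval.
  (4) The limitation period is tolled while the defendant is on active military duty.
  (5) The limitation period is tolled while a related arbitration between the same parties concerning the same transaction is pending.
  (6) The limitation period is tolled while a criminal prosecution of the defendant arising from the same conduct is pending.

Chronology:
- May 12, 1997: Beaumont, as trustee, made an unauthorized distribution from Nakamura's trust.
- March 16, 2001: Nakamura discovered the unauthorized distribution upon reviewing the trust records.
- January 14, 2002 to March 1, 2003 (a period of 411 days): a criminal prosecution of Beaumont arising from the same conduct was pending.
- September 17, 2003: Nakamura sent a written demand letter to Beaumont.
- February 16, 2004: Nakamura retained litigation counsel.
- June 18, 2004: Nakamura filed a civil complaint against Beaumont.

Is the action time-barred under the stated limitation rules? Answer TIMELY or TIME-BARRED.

TIME-BARRED

The claim did not accrue until Nakamura discovered the injury on March 16, 2001; the May 12, 1997 act date does not start the clock under the stated rule.
The untolled deadline — 2 years after March 16, 2001 — is March 16, 2003.
The pending criminal prosecution from January 14, 2002 to March 1, 2003 tolled the period for 411 days, extending the deadline to April 30, 2004.
None of the other events listed affects the running of the period under the stated rules.
The June 18, 2004 filing falls after the April 30, 2004 deadline; the claim is time-barred.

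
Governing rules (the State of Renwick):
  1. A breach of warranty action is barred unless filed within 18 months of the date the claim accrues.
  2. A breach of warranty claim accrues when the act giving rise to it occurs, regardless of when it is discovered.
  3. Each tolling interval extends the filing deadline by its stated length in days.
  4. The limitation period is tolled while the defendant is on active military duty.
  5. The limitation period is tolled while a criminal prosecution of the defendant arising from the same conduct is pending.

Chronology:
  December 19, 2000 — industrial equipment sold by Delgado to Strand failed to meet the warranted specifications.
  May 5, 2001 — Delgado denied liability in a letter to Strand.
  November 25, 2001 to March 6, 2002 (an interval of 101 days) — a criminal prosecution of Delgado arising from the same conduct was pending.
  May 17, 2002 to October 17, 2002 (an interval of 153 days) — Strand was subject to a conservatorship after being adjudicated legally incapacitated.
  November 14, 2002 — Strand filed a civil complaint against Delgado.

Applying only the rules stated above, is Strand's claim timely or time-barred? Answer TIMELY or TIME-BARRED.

TIME-BARRED

The limitation period began to run on December 19, 2000.
18 months from December 19, 2000 is June 19, 2002.
The period was tolled for 101 days by the pending criminal prosecution (November 25, 2001 to March 6, 2002), pushing the deadline to September 28, 2002.
The plaintiff's legal incapacity from May 17, 2002 to October 17, 2002 does not toll the period, because no stated rule makes the plaintiff's incapacity a tolling event.
None of the other events listed affects the running of the period under the stated rules.
Filing on November 14, 2002 missed the September 28, 2002 deadline — the action is time-barred.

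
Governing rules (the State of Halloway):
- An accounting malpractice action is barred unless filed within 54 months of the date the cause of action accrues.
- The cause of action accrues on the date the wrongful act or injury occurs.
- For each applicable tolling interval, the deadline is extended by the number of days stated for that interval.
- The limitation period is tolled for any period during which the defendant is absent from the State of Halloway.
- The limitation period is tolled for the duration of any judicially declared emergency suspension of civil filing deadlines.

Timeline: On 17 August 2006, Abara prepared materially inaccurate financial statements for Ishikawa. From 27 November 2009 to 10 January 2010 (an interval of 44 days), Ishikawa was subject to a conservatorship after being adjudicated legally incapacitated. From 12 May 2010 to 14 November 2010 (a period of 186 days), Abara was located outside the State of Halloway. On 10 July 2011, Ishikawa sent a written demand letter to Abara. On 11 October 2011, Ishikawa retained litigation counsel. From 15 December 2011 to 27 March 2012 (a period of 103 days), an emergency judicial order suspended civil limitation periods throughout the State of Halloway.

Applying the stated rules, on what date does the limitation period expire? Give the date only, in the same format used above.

22 August 2011

The claim accrued on 17 August 2006, when the wrongful act occurred.
Adding the 54 months base period to 17 August 2006 gives a deadline of 17 February 2011, before any tolling.
The defendant's absence from the jurisdiction from 12 May 2010 to 14 November 2010 tolled the period for 186 days, extending the deadline to 22 August 2011.
The emergency suspension of filing deadlines starting 15 December 2011 came too late — the period had run on 22 August 2011 — and so does not extend the deadline.
No stated provision tolls the period for the plaintiff's incapacity, so the interval from 27 November 2009 to 10 January 2010 has no effect on the deadline.
Nothing else in the chronology tolls or restarts the period.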